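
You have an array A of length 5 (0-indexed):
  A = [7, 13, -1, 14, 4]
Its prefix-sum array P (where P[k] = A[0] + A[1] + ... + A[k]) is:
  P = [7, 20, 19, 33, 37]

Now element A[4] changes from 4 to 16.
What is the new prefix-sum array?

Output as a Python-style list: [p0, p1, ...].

Answer: [7, 20, 19, 33, 49]

Derivation:
Change: A[4] 4 -> 16, delta = 12
P[k] for k < 4: unchanged (A[4] not included)
P[k] for k >= 4: shift by delta = 12
  P[0] = 7 + 0 = 7
  P[1] = 20 + 0 = 20
  P[2] = 19 + 0 = 19
  P[3] = 33 + 0 = 33
  P[4] = 37 + 12 = 49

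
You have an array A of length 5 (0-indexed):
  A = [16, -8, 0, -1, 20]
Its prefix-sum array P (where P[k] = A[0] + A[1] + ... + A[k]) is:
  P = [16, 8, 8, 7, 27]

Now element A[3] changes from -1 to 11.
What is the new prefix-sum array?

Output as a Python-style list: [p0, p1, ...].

Answer: [16, 8, 8, 19, 39]

Derivation:
Change: A[3] -1 -> 11, delta = 12
P[k] for k < 3: unchanged (A[3] not included)
P[k] for k >= 3: shift by delta = 12
  P[0] = 16 + 0 = 16
  P[1] = 8 + 0 = 8
  P[2] = 8 + 0 = 8
  P[3] = 7 + 12 = 19
  P[4] = 27 + 12 = 39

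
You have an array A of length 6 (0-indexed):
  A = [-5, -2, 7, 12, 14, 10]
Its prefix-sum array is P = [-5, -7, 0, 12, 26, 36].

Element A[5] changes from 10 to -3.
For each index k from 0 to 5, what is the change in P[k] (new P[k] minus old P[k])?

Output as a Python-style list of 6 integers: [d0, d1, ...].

Answer: [0, 0, 0, 0, 0, -13]

Derivation:
Element change: A[5] 10 -> -3, delta = -13
For k < 5: P[k] unchanged, delta_P[k] = 0
For k >= 5: P[k] shifts by exactly -13
Delta array: [0, 0, 0, 0, 0, -13]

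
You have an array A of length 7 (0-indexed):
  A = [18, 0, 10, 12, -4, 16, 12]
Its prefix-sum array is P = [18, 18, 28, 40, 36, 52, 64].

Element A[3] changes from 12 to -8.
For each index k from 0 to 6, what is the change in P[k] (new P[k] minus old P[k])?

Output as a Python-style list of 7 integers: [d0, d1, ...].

Answer: [0, 0, 0, -20, -20, -20, -20]

Derivation:
Element change: A[3] 12 -> -8, delta = -20
For k < 3: P[k] unchanged, delta_P[k] = 0
For k >= 3: P[k] shifts by exactly -20
Delta array: [0, 0, 0, -20, -20, -20, -20]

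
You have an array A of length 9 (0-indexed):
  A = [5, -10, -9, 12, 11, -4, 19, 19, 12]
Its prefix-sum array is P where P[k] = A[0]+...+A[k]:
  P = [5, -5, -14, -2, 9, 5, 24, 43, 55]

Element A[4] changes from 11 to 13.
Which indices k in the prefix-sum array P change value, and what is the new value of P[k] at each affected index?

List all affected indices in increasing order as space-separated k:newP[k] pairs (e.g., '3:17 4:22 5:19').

Answer: 4:11 5:7 6:26 7:45 8:57

Derivation:
P[k] = A[0] + ... + A[k]
P[k] includes A[4] iff k >= 4
Affected indices: 4, 5, ..., 8; delta = 2
  P[4]: 9 + 2 = 11
  P[5]: 5 + 2 = 7
  P[6]: 24 + 2 = 26
  P[7]: 43 + 2 = 45
  P[8]: 55 + 2 = 57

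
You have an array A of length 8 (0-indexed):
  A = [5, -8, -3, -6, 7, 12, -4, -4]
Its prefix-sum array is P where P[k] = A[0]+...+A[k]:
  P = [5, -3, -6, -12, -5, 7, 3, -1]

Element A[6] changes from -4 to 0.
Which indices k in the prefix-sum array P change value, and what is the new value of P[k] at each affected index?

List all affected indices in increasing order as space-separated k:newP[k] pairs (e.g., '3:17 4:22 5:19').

Answer: 6:7 7:3

Derivation:
P[k] = A[0] + ... + A[k]
P[k] includes A[6] iff k >= 6
Affected indices: 6, 7, ..., 7; delta = 4
  P[6]: 3 + 4 = 7
  P[7]: -1 + 4 = 3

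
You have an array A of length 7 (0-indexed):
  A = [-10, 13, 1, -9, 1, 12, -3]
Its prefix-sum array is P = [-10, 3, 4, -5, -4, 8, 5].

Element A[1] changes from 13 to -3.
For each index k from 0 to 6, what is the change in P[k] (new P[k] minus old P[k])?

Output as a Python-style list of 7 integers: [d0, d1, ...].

Answer: [0, -16, -16, -16, -16, -16, -16]

Derivation:
Element change: A[1] 13 -> -3, delta = -16
For k < 1: P[k] unchanged, delta_P[k] = 0
For k >= 1: P[k] shifts by exactly -16
Delta array: [0, -16, -16, -16, -16, -16, -16]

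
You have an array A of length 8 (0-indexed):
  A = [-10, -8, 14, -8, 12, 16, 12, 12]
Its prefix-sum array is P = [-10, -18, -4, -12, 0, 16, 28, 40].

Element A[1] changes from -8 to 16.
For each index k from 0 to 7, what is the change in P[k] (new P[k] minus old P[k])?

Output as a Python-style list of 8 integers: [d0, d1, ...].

Answer: [0, 24, 24, 24, 24, 24, 24, 24]

Derivation:
Element change: A[1] -8 -> 16, delta = 24
For k < 1: P[k] unchanged, delta_P[k] = 0
For k >= 1: P[k] shifts by exactly 24
Delta array: [0, 24, 24, 24, 24, 24, 24, 24]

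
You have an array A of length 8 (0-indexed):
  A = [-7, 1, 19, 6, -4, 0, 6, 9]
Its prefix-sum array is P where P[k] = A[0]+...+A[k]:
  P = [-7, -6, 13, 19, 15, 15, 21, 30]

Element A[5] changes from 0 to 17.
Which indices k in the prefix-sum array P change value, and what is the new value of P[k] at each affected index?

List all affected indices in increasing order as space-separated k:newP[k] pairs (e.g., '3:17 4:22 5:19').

P[k] = A[0] + ... + A[k]
P[k] includes A[5] iff k >= 5
Affected indices: 5, 6, ..., 7; delta = 17
  P[5]: 15 + 17 = 32
  P[6]: 21 + 17 = 38
  P[7]: 30 + 17 = 47

Answer: 5:32 6:38 7:47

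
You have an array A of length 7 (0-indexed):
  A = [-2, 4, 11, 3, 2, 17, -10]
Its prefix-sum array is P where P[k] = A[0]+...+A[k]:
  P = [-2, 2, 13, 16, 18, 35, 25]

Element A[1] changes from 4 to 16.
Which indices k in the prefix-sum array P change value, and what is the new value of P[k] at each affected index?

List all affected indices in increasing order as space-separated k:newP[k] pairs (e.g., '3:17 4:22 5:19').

Answer: 1:14 2:25 3:28 4:30 5:47 6:37

Derivation:
P[k] = A[0] + ... + A[k]
P[k] includes A[1] iff k >= 1
Affected indices: 1, 2, ..., 6; delta = 12
  P[1]: 2 + 12 = 14
  P[2]: 13 + 12 = 25
  P[3]: 16 + 12 = 28
  P[4]: 18 + 12 = 30
  P[5]: 35 + 12 = 47
  P[6]: 25 + 12 = 37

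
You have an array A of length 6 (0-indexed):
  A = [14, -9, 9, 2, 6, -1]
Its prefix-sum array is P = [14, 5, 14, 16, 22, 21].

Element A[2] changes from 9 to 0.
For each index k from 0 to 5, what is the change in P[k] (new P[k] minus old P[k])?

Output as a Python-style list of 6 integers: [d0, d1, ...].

Element change: A[2] 9 -> 0, delta = -9
For k < 2: P[k] unchanged, delta_P[k] = 0
For k >= 2: P[k] shifts by exactly -9
Delta array: [0, 0, -9, -9, -9, -9]

Answer: [0, 0, -9, -9, -9, -9]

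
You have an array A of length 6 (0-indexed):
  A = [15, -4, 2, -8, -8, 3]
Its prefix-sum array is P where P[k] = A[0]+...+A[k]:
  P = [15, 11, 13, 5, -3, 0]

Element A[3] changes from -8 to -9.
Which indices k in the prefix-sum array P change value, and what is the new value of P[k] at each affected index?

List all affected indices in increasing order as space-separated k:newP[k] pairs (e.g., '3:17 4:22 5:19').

Answer: 3:4 4:-4 5:-1

Derivation:
P[k] = A[0] + ... + A[k]
P[k] includes A[3] iff k >= 3
Affected indices: 3, 4, ..., 5; delta = -1
  P[3]: 5 + -1 = 4
  P[4]: -3 + -1 = -4
  P[5]: 0 + -1 = -1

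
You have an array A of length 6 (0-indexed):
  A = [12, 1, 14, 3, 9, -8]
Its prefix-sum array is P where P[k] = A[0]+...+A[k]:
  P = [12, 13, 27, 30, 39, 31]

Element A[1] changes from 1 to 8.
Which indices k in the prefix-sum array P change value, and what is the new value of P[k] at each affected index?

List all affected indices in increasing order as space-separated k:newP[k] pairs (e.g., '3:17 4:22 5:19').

P[k] = A[0] + ... + A[k]
P[k] includes A[1] iff k >= 1
Affected indices: 1, 2, ..., 5; delta = 7
  P[1]: 13 + 7 = 20
  P[2]: 27 + 7 = 34
  P[3]: 30 + 7 = 37
  P[4]: 39 + 7 = 46
  P[5]: 31 + 7 = 38

Answer: 1:20 2:34 3:37 4:46 5:38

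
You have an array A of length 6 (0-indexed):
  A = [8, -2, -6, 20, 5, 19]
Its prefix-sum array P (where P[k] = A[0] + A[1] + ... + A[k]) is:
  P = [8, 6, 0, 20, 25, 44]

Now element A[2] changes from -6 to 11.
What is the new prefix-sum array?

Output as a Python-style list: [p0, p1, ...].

Change: A[2] -6 -> 11, delta = 17
P[k] for k < 2: unchanged (A[2] not included)
P[k] for k >= 2: shift by delta = 17
  P[0] = 8 + 0 = 8
  P[1] = 6 + 0 = 6
  P[2] = 0 + 17 = 17
  P[3] = 20 + 17 = 37
  P[4] = 25 + 17 = 42
  P[5] = 44 + 17 = 61

Answer: [8, 6, 17, 37, 42, 61]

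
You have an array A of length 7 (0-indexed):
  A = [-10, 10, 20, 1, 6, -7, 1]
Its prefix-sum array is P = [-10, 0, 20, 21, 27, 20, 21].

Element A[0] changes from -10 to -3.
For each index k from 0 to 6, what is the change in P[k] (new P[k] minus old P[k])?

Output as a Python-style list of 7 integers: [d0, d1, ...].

Answer: [7, 7, 7, 7, 7, 7, 7]

Derivation:
Element change: A[0] -10 -> -3, delta = 7
For k < 0: P[k] unchanged, delta_P[k] = 0
For k >= 0: P[k] shifts by exactly 7
Delta array: [7, 7, 7, 7, 7, 7, 7]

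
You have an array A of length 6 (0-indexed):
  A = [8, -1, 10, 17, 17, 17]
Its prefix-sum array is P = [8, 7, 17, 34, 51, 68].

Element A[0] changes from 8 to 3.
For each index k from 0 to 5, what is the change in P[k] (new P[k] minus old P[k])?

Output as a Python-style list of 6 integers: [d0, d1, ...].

Element change: A[0] 8 -> 3, delta = -5
For k < 0: P[k] unchanged, delta_P[k] = 0
For k >= 0: P[k] shifts by exactly -5
Delta array: [-5, -5, -5, -5, -5, -5]

Answer: [-5, -5, -5, -5, -5, -5]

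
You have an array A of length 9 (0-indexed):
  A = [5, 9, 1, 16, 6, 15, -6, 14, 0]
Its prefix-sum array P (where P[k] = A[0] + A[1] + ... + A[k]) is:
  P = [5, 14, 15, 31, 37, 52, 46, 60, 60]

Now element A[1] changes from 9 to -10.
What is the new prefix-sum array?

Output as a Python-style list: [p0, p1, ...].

Change: A[1] 9 -> -10, delta = -19
P[k] for k < 1: unchanged (A[1] not included)
P[k] for k >= 1: shift by delta = -19
  P[0] = 5 + 0 = 5
  P[1] = 14 + -19 = -5
  P[2] = 15 + -19 = -4
  P[3] = 31 + -19 = 12
  P[4] = 37 + -19 = 18
  P[5] = 52 + -19 = 33
  P[6] = 46 + -19 = 27
  P[7] = 60 + -19 = 41
  P[8] = 60 + -19 = 41

Answer: [5, -5, -4, 12, 18, 33, 27, 41, 41]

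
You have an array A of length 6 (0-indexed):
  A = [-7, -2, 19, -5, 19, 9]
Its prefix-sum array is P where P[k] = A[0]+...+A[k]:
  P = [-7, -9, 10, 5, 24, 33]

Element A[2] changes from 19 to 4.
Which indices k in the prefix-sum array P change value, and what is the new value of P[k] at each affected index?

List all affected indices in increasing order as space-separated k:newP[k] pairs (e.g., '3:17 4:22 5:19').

P[k] = A[0] + ... + A[k]
P[k] includes A[2] iff k >= 2
Affected indices: 2, 3, ..., 5; delta = -15
  P[2]: 10 + -15 = -5
  P[3]: 5 + -15 = -10
  P[4]: 24 + -15 = 9
  P[5]: 33 + -15 = 18

Answer: 2:-5 3:-10 4:9 5:18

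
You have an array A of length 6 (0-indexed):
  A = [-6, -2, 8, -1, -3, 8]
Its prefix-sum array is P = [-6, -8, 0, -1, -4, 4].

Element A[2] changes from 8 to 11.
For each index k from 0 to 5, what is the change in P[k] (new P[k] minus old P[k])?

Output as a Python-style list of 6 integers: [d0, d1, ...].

Answer: [0, 0, 3, 3, 3, 3]

Derivation:
Element change: A[2] 8 -> 11, delta = 3
For k < 2: P[k] unchanged, delta_P[k] = 0
For k >= 2: P[k] shifts by exactly 3
Delta array: [0, 0, 3, 3, 3, 3]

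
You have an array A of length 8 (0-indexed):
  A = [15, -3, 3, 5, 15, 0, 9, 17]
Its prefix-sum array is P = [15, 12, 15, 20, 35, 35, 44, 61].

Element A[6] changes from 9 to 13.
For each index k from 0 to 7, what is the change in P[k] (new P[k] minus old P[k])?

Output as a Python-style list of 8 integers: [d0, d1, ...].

Answer: [0, 0, 0, 0, 0, 0, 4, 4]

Derivation:
Element change: A[6] 9 -> 13, delta = 4
For k < 6: P[k] unchanged, delta_P[k] = 0
For k >= 6: P[k] shifts by exactly 4
Delta array: [0, 0, 0, 0, 0, 0, 4, 4]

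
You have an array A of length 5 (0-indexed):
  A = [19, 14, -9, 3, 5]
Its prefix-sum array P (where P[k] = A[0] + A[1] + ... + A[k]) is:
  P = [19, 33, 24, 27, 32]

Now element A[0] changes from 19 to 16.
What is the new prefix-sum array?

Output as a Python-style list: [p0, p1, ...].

Answer: [16, 30, 21, 24, 29]

Derivation:
Change: A[0] 19 -> 16, delta = -3
P[k] for k < 0: unchanged (A[0] not included)
P[k] for k >= 0: shift by delta = -3
  P[0] = 19 + -3 = 16
  P[1] = 33 + -3 = 30
  P[2] = 24 + -3 = 21
  P[3] = 27 + -3 = 24
  P[4] = 32 + -3 = 29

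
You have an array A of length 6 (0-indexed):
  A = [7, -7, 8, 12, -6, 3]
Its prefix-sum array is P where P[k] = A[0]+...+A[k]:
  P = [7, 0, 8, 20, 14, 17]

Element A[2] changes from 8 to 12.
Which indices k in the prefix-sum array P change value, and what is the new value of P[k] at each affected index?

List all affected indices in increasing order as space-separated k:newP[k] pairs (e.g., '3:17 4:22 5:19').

P[k] = A[0] + ... + A[k]
P[k] includes A[2] iff k >= 2
Affected indices: 2, 3, ..., 5; delta = 4
  P[2]: 8 + 4 = 12
  P[3]: 20 + 4 = 24
  P[4]: 14 + 4 = 18
  P[5]: 17 + 4 = 21

Answer: 2:12 3:24 4:18 5:21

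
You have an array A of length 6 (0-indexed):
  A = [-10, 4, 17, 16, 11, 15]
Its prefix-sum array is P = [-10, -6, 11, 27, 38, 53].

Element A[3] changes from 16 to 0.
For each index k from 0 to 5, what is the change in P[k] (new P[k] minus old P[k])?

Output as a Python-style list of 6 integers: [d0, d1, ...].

Answer: [0, 0, 0, -16, -16, -16]

Derivation:
Element change: A[3] 16 -> 0, delta = -16
For k < 3: P[k] unchanged, delta_P[k] = 0
For k >= 3: P[k] shifts by exactly -16
Delta array: [0, 0, 0, -16, -16, -16]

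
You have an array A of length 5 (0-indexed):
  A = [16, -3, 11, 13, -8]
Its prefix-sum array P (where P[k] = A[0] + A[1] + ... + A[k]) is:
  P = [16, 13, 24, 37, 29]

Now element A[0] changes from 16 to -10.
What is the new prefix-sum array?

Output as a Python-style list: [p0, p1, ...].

Change: A[0] 16 -> -10, delta = -26
P[k] for k < 0: unchanged (A[0] not included)
P[k] for k >= 0: shift by delta = -26
  P[0] = 16 + -26 = -10
  P[1] = 13 + -26 = -13
  P[2] = 24 + -26 = -2
  P[3] = 37 + -26 = 11
  P[4] = 29 + -26 = 3

Answer: [-10, -13, -2, 11, 3]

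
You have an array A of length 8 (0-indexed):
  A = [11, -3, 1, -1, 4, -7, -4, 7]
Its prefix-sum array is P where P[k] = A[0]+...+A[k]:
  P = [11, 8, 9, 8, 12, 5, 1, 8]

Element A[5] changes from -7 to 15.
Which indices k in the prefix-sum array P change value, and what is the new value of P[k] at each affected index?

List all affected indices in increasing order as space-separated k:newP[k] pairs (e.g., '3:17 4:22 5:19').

Answer: 5:27 6:23 7:30

Derivation:
P[k] = A[0] + ... + A[k]
P[k] includes A[5] iff k >= 5
Affected indices: 5, 6, ..., 7; delta = 22
  P[5]: 5 + 22 = 27
  P[6]: 1 + 22 = 23
  P[7]: 8 + 22 = 30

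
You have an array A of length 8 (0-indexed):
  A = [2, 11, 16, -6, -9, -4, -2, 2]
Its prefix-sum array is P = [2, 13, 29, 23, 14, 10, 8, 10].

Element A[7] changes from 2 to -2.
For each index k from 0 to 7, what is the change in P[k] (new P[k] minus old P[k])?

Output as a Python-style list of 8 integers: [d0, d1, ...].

Answer: [0, 0, 0, 0, 0, 0, 0, -4]

Derivation:
Element change: A[7] 2 -> -2, delta = -4
For k < 7: P[k] unchanged, delta_P[k] = 0
For k >= 7: P[k] shifts by exactly -4
Delta array: [0, 0, 0, 0, 0, 0, 0, -4]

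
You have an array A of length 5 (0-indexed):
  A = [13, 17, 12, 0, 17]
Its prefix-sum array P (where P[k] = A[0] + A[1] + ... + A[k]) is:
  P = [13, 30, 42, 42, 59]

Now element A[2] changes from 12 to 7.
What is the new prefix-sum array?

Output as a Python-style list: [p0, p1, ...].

Change: A[2] 12 -> 7, delta = -5
P[k] for k < 2: unchanged (A[2] not included)
P[k] for k >= 2: shift by delta = -5
  P[0] = 13 + 0 = 13
  P[1] = 30 + 0 = 30
  P[2] = 42 + -5 = 37
  P[3] = 42 + -5 = 37
  P[4] = 59 + -5 = 54

Answer: [13, 30, 37, 37, 54]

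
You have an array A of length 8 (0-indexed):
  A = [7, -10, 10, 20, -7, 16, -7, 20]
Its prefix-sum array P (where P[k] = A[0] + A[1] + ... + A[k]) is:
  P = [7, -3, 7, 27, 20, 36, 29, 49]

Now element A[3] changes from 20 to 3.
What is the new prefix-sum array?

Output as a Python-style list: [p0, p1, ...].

Change: A[3] 20 -> 3, delta = -17
P[k] for k < 3: unchanged (A[3] not included)
P[k] for k >= 3: shift by delta = -17
  P[0] = 7 + 0 = 7
  P[1] = -3 + 0 = -3
  P[2] = 7 + 0 = 7
  P[3] = 27 + -17 = 10
  P[4] = 20 + -17 = 3
  P[5] = 36 + -17 = 19
  P[6] = 29 + -17 = 12
  P[7] = 49 + -17 = 32

Answer: [7, -3, 7, 10, 3, 19, 12, 32]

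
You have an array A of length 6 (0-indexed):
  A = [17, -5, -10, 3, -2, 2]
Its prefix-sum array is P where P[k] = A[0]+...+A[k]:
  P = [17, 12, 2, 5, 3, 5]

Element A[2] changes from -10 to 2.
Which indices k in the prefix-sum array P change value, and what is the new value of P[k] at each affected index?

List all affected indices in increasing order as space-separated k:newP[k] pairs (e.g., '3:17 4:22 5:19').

Answer: 2:14 3:17 4:15 5:17

Derivation:
P[k] = A[0] + ... + A[k]
P[k] includes A[2] iff k >= 2
Affected indices: 2, 3, ..., 5; delta = 12
  P[2]: 2 + 12 = 14
  P[3]: 5 + 12 = 17
  P[4]: 3 + 12 = 15
  P[5]: 5 + 12 = 17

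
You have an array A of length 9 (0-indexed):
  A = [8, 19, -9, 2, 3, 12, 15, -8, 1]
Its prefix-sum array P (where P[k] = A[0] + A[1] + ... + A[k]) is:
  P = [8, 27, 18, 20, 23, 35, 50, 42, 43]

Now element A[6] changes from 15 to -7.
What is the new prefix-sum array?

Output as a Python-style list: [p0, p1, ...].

Change: A[6] 15 -> -7, delta = -22
P[k] for k < 6: unchanged (A[6] not included)
P[k] for k >= 6: shift by delta = -22
  P[0] = 8 + 0 = 8
  P[1] = 27 + 0 = 27
  P[2] = 18 + 0 = 18
  P[3] = 20 + 0 = 20
  P[4] = 23 + 0 = 23
  P[5] = 35 + 0 = 35
  P[6] = 50 + -22 = 28
  P[7] = 42 + -22 = 20
  P[8] = 43 + -22 = 21

Answer: [8, 27, 18, 20, 23, 35, 28, 20, 21]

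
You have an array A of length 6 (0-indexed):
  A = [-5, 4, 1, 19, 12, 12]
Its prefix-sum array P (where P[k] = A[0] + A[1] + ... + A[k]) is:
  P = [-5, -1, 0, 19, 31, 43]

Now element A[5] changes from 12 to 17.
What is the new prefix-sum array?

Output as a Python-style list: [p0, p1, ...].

Answer: [-5, -1, 0, 19, 31, 48]

Derivation:
Change: A[5] 12 -> 17, delta = 5
P[k] for k < 5: unchanged (A[5] not included)
P[k] for k >= 5: shift by delta = 5
  P[0] = -5 + 0 = -5
  P[1] = -1 + 0 = -1
  P[2] = 0 + 0 = 0
  P[3] = 19 + 0 = 19
  P[4] = 31 + 0 = 31
  P[5] = 43 + 5 = 48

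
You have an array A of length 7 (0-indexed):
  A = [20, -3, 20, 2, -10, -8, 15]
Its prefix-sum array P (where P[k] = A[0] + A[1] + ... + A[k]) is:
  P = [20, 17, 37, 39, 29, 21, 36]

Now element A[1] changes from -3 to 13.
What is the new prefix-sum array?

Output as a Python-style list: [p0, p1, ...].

Change: A[1] -3 -> 13, delta = 16
P[k] for k < 1: unchanged (A[1] not included)
P[k] for k >= 1: shift by delta = 16
  P[0] = 20 + 0 = 20
  P[1] = 17 + 16 = 33
  P[2] = 37 + 16 = 53
  P[3] = 39 + 16 = 55
  P[4] = 29 + 16 = 45
  P[5] = 21 + 16 = 37
  P[6] = 36 + 16 = 52

Answer: [20, 33, 53, 55, 45, 37, 52]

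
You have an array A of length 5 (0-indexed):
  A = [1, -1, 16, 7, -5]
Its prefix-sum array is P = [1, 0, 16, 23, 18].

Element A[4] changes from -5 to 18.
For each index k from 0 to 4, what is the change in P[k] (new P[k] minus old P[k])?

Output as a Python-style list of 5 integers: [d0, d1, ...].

Answer: [0, 0, 0, 0, 23]

Derivation:
Element change: A[4] -5 -> 18, delta = 23
For k < 4: P[k] unchanged, delta_P[k] = 0
For k >= 4: P[k] shifts by exactly 23
Delta array: [0, 0, 0, 0, 23]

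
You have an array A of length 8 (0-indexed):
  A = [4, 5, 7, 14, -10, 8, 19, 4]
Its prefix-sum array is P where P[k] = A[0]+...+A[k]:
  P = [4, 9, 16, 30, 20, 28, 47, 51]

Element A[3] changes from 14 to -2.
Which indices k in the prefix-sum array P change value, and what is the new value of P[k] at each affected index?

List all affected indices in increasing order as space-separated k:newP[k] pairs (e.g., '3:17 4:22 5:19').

P[k] = A[0] + ... + A[k]
P[k] includes A[3] iff k >= 3
Affected indices: 3, 4, ..., 7; delta = -16
  P[3]: 30 + -16 = 14
  P[4]: 20 + -16 = 4
  P[5]: 28 + -16 = 12
  P[6]: 47 + -16 = 31
  P[7]: 51 + -16 = 35

Answer: 3:14 4:4 5:12 6:31 7:35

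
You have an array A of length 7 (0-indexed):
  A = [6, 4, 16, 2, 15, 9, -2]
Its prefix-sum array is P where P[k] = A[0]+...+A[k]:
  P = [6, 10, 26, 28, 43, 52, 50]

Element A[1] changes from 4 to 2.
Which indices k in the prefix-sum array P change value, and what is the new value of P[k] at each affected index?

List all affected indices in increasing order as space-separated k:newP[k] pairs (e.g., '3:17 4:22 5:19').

Answer: 1:8 2:24 3:26 4:41 5:50 6:48

Derivation:
P[k] = A[0] + ... + A[k]
P[k] includes A[1] iff k >= 1
Affected indices: 1, 2, ..., 6; delta = -2
  P[1]: 10 + -2 = 8
  P[2]: 26 + -2 = 24
  P[3]: 28 + -2 = 26
  P[4]: 43 + -2 = 41
  P[5]: 52 + -2 = 50
  P[6]: 50 + -2 = 48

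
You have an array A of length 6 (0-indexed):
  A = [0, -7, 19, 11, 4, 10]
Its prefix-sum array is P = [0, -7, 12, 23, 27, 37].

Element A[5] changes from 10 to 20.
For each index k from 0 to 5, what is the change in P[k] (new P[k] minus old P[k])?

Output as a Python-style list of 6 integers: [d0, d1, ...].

Element change: A[5] 10 -> 20, delta = 10
For k < 5: P[k] unchanged, delta_P[k] = 0
For k >= 5: P[k] shifts by exactly 10
Delta array: [0, 0, 0, 0, 0, 10]

Answer: [0, 0, 0, 0, 0, 10]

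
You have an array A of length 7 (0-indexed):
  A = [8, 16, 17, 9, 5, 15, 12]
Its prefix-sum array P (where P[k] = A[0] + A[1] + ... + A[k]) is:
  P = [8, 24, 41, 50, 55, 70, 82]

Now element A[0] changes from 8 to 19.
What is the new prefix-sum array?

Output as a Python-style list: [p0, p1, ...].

Change: A[0] 8 -> 19, delta = 11
P[k] for k < 0: unchanged (A[0] not included)
P[k] for k >= 0: shift by delta = 11
  P[0] = 8 + 11 = 19
  P[1] = 24 + 11 = 35
  P[2] = 41 + 11 = 52
  P[3] = 50 + 11 = 61
  P[4] = 55 + 11 = 66
  P[5] = 70 + 11 = 81
  P[6] = 82 + 11 = 93

Answer: [19, 35, 52, 61, 66, 81, 93]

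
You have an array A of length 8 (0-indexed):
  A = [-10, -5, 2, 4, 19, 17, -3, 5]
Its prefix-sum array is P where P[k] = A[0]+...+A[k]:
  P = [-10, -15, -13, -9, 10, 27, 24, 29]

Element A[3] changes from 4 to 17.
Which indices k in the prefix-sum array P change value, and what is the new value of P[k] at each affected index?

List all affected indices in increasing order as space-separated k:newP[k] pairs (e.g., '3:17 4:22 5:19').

P[k] = A[0] + ... + A[k]
P[k] includes A[3] iff k >= 3
Affected indices: 3, 4, ..., 7; delta = 13
  P[3]: -9 + 13 = 4
  P[4]: 10 + 13 = 23
  P[5]: 27 + 13 = 40
  P[6]: 24 + 13 = 37
  P[7]: 29 + 13 = 42

Answer: 3:4 4:23 5:40 6:37 7:42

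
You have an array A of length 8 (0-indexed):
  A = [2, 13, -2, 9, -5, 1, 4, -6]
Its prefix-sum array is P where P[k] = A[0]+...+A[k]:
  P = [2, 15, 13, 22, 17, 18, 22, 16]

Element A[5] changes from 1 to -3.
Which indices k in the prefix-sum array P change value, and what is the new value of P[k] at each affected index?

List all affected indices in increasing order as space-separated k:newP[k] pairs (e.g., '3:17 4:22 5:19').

Answer: 5:14 6:18 7:12

Derivation:
P[k] = A[0] + ... + A[k]
P[k] includes A[5] iff k >= 5
Affected indices: 5, 6, ..., 7; delta = -4
  P[5]: 18 + -4 = 14
  P[6]: 22 + -4 = 18
  P[7]: 16 + -4 = 12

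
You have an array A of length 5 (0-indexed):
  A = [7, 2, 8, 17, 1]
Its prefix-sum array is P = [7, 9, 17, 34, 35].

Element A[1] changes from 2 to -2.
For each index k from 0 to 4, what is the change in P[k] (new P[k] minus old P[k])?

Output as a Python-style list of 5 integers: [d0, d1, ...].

Answer: [0, -4, -4, -4, -4]

Derivation:
Element change: A[1] 2 -> -2, delta = -4
For k < 1: P[k] unchanged, delta_P[k] = 0
For k >= 1: P[k] shifts by exactly -4
Delta array: [0, -4, -4, -4, -4]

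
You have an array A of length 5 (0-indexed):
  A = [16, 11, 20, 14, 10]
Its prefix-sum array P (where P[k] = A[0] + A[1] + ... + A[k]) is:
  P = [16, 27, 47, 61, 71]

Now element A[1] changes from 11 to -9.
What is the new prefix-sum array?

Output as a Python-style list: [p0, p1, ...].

Answer: [16, 7, 27, 41, 51]

Derivation:
Change: A[1] 11 -> -9, delta = -20
P[k] for k < 1: unchanged (A[1] not included)
P[k] for k >= 1: shift by delta = -20
  P[0] = 16 + 0 = 16
  P[1] = 27 + -20 = 7
  P[2] = 47 + -20 = 27
  P[3] = 61 + -20 = 41
  P[4] = 71 + -20 = 51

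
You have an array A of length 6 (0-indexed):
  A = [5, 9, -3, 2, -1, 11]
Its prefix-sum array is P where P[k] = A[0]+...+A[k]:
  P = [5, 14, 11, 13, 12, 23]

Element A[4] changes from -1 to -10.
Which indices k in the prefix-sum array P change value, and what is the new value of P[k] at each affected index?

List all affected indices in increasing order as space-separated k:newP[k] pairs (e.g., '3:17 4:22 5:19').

P[k] = A[0] + ... + A[k]
P[k] includes A[4] iff k >= 4
Affected indices: 4, 5, ..., 5; delta = -9
  P[4]: 12 + -9 = 3
  P[5]: 23 + -9 = 14

Answer: 4:3 5:14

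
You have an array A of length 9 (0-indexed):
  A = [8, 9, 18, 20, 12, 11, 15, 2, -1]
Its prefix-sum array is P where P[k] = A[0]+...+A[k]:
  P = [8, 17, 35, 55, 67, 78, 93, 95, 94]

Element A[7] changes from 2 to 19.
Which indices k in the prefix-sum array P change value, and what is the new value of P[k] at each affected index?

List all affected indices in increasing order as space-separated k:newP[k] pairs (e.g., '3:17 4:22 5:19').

P[k] = A[0] + ... + A[k]
P[k] includes A[7] iff k >= 7
Affected indices: 7, 8, ..., 8; delta = 17
  P[7]: 95 + 17 = 112
  P[8]: 94 + 17 = 111

Answer: 7:112 8:111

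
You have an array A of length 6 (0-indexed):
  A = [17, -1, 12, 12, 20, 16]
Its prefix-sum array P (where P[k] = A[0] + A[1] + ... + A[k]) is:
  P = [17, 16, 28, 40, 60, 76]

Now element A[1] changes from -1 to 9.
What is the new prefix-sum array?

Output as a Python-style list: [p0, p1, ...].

Change: A[1] -1 -> 9, delta = 10
P[k] for k < 1: unchanged (A[1] not included)
P[k] for k >= 1: shift by delta = 10
  P[0] = 17 + 0 = 17
  P[1] = 16 + 10 = 26
  P[2] = 28 + 10 = 38
  P[3] = 40 + 10 = 50
  P[4] = 60 + 10 = 70
  P[5] = 76 + 10 = 86

Answer: [17, 26, 38, 50, 70, 86]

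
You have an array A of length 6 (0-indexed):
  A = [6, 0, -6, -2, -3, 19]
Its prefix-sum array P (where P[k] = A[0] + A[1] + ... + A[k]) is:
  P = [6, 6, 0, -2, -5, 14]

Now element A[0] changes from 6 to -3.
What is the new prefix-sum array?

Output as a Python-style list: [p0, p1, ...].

Answer: [-3, -3, -9, -11, -14, 5]

Derivation:
Change: A[0] 6 -> -3, delta = -9
P[k] for k < 0: unchanged (A[0] not included)
P[k] for k >= 0: shift by delta = -9
  P[0] = 6 + -9 = -3
  P[1] = 6 + -9 = -3
  P[2] = 0 + -9 = -9
  P[3] = -2 + -9 = -11
  P[4] = -5 + -9 = -14
  P[5] = 14 + -9 = 5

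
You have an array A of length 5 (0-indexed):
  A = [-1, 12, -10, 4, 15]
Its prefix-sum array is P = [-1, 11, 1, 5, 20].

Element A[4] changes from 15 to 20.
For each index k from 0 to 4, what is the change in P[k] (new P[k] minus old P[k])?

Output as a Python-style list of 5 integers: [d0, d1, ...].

Answer: [0, 0, 0, 0, 5]

Derivation:
Element change: A[4] 15 -> 20, delta = 5
For k < 4: P[k] unchanged, delta_P[k] = 0
For k >= 4: P[k] shifts by exactly 5
Delta array: [0, 0, 0, 0, 5]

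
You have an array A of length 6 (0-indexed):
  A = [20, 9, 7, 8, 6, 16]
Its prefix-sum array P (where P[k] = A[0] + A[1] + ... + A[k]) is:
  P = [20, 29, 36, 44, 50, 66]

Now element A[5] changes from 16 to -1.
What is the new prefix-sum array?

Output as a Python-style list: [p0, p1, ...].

Answer: [20, 29, 36, 44, 50, 49]

Derivation:
Change: A[5] 16 -> -1, delta = -17
P[k] for k < 5: unchanged (A[5] not included)
P[k] for k >= 5: shift by delta = -17
  P[0] = 20 + 0 = 20
  P[1] = 29 + 0 = 29
  P[2] = 36 + 0 = 36
  P[3] = 44 + 0 = 44
  P[4] = 50 + 0 = 50
  P[5] = 66 + -17 = 49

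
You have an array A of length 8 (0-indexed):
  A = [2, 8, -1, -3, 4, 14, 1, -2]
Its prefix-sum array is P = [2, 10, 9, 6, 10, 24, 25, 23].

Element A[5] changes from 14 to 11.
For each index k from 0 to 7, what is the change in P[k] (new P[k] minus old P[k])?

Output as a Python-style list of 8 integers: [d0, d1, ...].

Answer: [0, 0, 0, 0, 0, -3, -3, -3]

Derivation:
Element change: A[5] 14 -> 11, delta = -3
For k < 5: P[k] unchanged, delta_P[k] = 0
For k >= 5: P[k] shifts by exactly -3
Delta array: [0, 0, 0, 0, 0, -3, -3, -3]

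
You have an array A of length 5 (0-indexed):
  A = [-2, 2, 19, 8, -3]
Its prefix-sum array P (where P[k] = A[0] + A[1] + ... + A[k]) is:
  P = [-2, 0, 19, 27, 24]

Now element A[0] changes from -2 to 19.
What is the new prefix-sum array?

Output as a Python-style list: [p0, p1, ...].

Answer: [19, 21, 40, 48, 45]

Derivation:
Change: A[0] -2 -> 19, delta = 21
P[k] for k < 0: unchanged (A[0] not included)
P[k] for k >= 0: shift by delta = 21
  P[0] = -2 + 21 = 19
  P[1] = 0 + 21 = 21
  P[2] = 19 + 21 = 40
  P[3] = 27 + 21 = 48
  P[4] = 24 + 21 = 45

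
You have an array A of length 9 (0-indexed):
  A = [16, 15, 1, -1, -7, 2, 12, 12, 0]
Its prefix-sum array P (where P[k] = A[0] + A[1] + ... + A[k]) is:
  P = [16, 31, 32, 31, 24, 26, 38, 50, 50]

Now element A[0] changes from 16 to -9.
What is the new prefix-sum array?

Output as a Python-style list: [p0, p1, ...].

Change: A[0] 16 -> -9, delta = -25
P[k] for k < 0: unchanged (A[0] not included)
P[k] for k >= 0: shift by delta = -25
  P[0] = 16 + -25 = -9
  P[1] = 31 + -25 = 6
  P[2] = 32 + -25 = 7
  P[3] = 31 + -25 = 6
  P[4] = 24 + -25 = -1
  P[5] = 26 + -25 = 1
  P[6] = 38 + -25 = 13
  P[7] = 50 + -25 = 25
  P[8] = 50 + -25 = 25

Answer: [-9, 6, 7, 6, -1, 1, 13, 25, 25]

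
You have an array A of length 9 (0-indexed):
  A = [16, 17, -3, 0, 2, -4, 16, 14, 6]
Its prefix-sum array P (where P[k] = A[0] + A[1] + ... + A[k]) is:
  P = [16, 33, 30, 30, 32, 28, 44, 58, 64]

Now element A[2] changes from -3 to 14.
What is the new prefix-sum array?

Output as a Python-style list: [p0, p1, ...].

Answer: [16, 33, 47, 47, 49, 45, 61, 75, 81]

Derivation:
Change: A[2] -3 -> 14, delta = 17
P[k] for k < 2: unchanged (A[2] not included)
P[k] for k >= 2: shift by delta = 17
  P[0] = 16 + 0 = 16
  P[1] = 33 + 0 = 33
  P[2] = 30 + 17 = 47
  P[3] = 30 + 17 = 47
  P[4] = 32 + 17 = 49
  P[5] = 28 + 17 = 45
  P[6] = 44 + 17 = 61
  P[7] = 58 + 17 = 75
  P[8] = 64 + 17 = 81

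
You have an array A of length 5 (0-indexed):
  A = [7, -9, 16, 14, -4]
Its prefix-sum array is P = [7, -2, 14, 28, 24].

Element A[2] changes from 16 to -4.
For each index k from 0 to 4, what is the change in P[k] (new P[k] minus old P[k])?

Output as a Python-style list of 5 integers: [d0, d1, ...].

Answer: [0, 0, -20, -20, -20]

Derivation:
Element change: A[2] 16 -> -4, delta = -20
For k < 2: P[k] unchanged, delta_P[k] = 0
For k >= 2: P[k] shifts by exactly -20
Delta array: [0, 0, -20, -20, -20]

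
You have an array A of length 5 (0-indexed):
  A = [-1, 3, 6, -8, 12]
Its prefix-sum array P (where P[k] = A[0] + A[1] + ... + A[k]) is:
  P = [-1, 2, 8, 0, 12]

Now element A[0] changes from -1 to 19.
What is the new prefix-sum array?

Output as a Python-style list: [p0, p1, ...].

Change: A[0] -1 -> 19, delta = 20
P[k] for k < 0: unchanged (A[0] not included)
P[k] for k >= 0: shift by delta = 20
  P[0] = -1 + 20 = 19
  P[1] = 2 + 20 = 22
  P[2] = 8 + 20 = 28
  P[3] = 0 + 20 = 20
  P[4] = 12 + 20 = 32

Answer: [19, 22, 28, 20, 32]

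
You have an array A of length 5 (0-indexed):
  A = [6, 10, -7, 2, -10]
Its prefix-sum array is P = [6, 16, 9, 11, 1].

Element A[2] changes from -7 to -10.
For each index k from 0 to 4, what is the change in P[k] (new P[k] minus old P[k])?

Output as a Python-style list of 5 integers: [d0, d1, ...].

Answer: [0, 0, -3, -3, -3]

Derivation:
Element change: A[2] -7 -> -10, delta = -3
For k < 2: P[k] unchanged, delta_P[k] = 0
For k >= 2: P[k] shifts by exactly -3
Delta array: [0, 0, -3, -3, -3]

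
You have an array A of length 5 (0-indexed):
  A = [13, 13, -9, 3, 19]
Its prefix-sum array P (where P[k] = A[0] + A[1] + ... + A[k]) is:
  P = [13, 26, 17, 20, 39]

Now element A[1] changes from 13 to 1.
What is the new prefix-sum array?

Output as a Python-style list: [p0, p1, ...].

Answer: [13, 14, 5, 8, 27]

Derivation:
Change: A[1] 13 -> 1, delta = -12
P[k] for k < 1: unchanged (A[1] not included)
P[k] for k >= 1: shift by delta = -12
  P[0] = 13 + 0 = 13
  P[1] = 26 + -12 = 14
  P[2] = 17 + -12 = 5
  P[3] = 20 + -12 = 8
  P[4] = 39 + -12 = 27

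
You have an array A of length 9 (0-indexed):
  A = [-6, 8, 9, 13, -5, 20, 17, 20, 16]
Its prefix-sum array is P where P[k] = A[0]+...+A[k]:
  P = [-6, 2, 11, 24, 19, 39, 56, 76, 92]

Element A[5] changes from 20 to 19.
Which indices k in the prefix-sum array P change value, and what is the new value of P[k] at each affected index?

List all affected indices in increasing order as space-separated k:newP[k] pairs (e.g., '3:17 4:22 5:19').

P[k] = A[0] + ... + A[k]
P[k] includes A[5] iff k >= 5
Affected indices: 5, 6, ..., 8; delta = -1
  P[5]: 39 + -1 = 38
  P[6]: 56 + -1 = 55
  P[7]: 76 + -1 = 75
  P[8]: 92 + -1 = 91

Answer: 5:38 6:55 7:75 8:91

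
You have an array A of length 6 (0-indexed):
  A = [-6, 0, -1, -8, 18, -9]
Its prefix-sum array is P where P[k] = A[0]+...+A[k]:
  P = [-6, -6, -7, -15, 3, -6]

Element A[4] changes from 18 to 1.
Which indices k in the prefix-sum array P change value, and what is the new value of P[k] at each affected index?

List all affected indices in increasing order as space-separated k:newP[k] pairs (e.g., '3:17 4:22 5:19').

Answer: 4:-14 5:-23

Derivation:
P[k] = A[0] + ... + A[k]
P[k] includes A[4] iff k >= 4
Affected indices: 4, 5, ..., 5; delta = -17
  P[4]: 3 + -17 = -14
  P[5]: -6 + -17 = -23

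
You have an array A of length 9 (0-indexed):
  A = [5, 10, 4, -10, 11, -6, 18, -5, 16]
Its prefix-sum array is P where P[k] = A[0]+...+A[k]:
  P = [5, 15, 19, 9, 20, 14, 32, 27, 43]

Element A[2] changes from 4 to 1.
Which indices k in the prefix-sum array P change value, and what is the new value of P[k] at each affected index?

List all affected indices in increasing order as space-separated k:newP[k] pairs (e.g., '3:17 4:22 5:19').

Answer: 2:16 3:6 4:17 5:11 6:29 7:24 8:40

Derivation:
P[k] = A[0] + ... + A[k]
P[k] includes A[2] iff k >= 2
Affected indices: 2, 3, ..., 8; delta = -3
  P[2]: 19 + -3 = 16
  P[3]: 9 + -3 = 6
  P[4]: 20 + -3 = 17
  P[5]: 14 + -3 = 11
  P[6]: 32 + -3 = 29
  P[7]: 27 + -3 = 24
  P[8]: 43 + -3 = 40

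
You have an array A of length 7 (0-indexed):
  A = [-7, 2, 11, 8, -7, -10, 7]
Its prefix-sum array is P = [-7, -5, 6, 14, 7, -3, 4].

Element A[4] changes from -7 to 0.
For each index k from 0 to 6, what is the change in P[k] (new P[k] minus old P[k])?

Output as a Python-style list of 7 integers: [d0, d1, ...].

Answer: [0, 0, 0, 0, 7, 7, 7]

Derivation:
Element change: A[4] -7 -> 0, delta = 7
For k < 4: P[k] unchanged, delta_P[k] = 0
For k >= 4: P[k] shifts by exactly 7
Delta array: [0, 0, 0, 0, 7, 7, 7]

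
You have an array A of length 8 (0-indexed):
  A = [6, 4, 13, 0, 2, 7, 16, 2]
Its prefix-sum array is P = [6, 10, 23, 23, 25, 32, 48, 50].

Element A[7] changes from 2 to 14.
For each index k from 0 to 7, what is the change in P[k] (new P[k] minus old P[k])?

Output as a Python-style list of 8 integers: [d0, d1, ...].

Element change: A[7] 2 -> 14, delta = 12
For k < 7: P[k] unchanged, delta_P[k] = 0
For k >= 7: P[k] shifts by exactly 12
Delta array: [0, 0, 0, 0, 0, 0, 0, 12]

Answer: [0, 0, 0, 0, 0, 0, 0, 12]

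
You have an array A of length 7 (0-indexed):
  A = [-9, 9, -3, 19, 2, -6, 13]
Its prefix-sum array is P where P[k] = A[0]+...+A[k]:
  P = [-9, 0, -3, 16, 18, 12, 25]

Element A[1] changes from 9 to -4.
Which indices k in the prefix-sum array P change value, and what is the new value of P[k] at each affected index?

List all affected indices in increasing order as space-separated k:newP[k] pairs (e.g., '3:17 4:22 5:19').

P[k] = A[0] + ... + A[k]
P[k] includes A[1] iff k >= 1
Affected indices: 1, 2, ..., 6; delta = -13
  P[1]: 0 + -13 = -13
  P[2]: -3 + -13 = -16
  P[3]: 16 + -13 = 3
  P[4]: 18 + -13 = 5
  P[5]: 12 + -13 = -1
  P[6]: 25 + -13 = 12

Answer: 1:-13 2:-16 3:3 4:5 5:-1 6:12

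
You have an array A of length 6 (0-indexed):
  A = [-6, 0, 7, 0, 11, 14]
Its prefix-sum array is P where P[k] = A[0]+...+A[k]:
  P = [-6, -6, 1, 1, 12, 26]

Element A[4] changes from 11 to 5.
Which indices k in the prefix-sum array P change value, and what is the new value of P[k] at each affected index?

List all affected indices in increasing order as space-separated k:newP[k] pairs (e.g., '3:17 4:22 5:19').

P[k] = A[0] + ... + A[k]
P[k] includes A[4] iff k >= 4
Affected indices: 4, 5, ..., 5; delta = -6
  P[4]: 12 + -6 = 6
  P[5]: 26 + -6 = 20

Answer: 4:6 5:20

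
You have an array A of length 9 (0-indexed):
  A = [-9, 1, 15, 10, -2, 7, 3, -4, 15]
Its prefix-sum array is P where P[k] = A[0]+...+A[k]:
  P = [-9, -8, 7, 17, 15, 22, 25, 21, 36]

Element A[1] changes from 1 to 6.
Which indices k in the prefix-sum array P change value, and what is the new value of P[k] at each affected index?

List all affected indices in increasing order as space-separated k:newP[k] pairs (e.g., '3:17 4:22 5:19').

P[k] = A[0] + ... + A[k]
P[k] includes A[1] iff k >= 1
Affected indices: 1, 2, ..., 8; delta = 5
  P[1]: -8 + 5 = -3
  P[2]: 7 + 5 = 12
  P[3]: 17 + 5 = 22
  P[4]: 15 + 5 = 20
  P[5]: 22 + 5 = 27
  P[6]: 25 + 5 = 30
  P[7]: 21 + 5 = 26
  P[8]: 36 + 5 = 41

Answer: 1:-3 2:12 3:22 4:20 5:27 6:30 7:26 8:41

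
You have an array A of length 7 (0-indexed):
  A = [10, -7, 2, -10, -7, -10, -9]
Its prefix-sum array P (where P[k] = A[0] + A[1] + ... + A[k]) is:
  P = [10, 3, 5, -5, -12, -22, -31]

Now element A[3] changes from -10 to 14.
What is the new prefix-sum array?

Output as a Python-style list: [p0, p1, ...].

Change: A[3] -10 -> 14, delta = 24
P[k] for k < 3: unchanged (A[3] not included)
P[k] for k >= 3: shift by delta = 24
  P[0] = 10 + 0 = 10
  P[1] = 3 + 0 = 3
  P[2] = 5 + 0 = 5
  P[3] = -5 + 24 = 19
  P[4] = -12 + 24 = 12
  P[5] = -22 + 24 = 2
  P[6] = -31 + 24 = -7

Answer: [10, 3, 5, 19, 12, 2, -7]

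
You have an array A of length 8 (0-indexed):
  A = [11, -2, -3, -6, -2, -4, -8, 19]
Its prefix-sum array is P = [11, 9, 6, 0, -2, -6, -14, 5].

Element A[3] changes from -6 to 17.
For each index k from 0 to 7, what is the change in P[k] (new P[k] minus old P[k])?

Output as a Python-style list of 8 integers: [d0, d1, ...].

Answer: [0, 0, 0, 23, 23, 23, 23, 23]

Derivation:
Element change: A[3] -6 -> 17, delta = 23
For k < 3: P[k] unchanged, delta_P[k] = 0
For k >= 3: P[k] shifts by exactly 23
Delta array: [0, 0, 0, 23, 23, 23, 23, 23]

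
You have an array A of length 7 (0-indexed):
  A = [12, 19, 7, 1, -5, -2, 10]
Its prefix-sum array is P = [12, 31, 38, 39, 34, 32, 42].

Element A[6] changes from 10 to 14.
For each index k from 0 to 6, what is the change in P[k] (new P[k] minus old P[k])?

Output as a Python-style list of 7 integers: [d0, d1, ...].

Element change: A[6] 10 -> 14, delta = 4
For k < 6: P[k] unchanged, delta_P[k] = 0
For k >= 6: P[k] shifts by exactly 4
Delta array: [0, 0, 0, 0, 0, 0, 4]

Answer: [0, 0, 0, 0, 0, 0, 4]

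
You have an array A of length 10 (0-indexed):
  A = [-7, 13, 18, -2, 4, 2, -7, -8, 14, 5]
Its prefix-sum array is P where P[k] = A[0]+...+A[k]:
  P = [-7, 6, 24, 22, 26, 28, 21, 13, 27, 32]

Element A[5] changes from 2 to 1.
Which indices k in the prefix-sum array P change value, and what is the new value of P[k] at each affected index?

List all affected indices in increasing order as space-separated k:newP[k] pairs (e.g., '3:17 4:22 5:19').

P[k] = A[0] + ... + A[k]
P[k] includes A[5] iff k >= 5
Affected indices: 5, 6, ..., 9; delta = -1
  P[5]: 28 + -1 = 27
  P[6]: 21 + -1 = 20
  P[7]: 13 + -1 = 12
  P[8]: 27 + -1 = 26
  P[9]: 32 + -1 = 31

Answer: 5:27 6:20 7:12 8:26 9:31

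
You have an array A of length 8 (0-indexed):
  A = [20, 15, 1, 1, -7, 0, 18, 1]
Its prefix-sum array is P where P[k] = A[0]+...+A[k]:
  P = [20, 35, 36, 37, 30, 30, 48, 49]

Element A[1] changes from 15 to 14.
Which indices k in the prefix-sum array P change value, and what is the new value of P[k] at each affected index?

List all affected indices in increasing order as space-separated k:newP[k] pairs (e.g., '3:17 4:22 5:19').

Answer: 1:34 2:35 3:36 4:29 5:29 6:47 7:48

Derivation:
P[k] = A[0] + ... + A[k]
P[k] includes A[1] iff k >= 1
Affected indices: 1, 2, ..., 7; delta = -1
  P[1]: 35 + -1 = 34
  P[2]: 36 + -1 = 35
  P[3]: 37 + -1 = 36
  P[4]: 30 + -1 = 29
  P[5]: 30 + -1 = 29
  P[6]: 48 + -1 = 47
  P[7]: 49 + -1 = 48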